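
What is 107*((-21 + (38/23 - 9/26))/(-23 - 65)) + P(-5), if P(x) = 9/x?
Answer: 5827079/263120 ≈ 22.146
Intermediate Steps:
107*((-21 + (38/23 - 9/26))/(-23 - 65)) + P(-5) = 107*((-21 + (38/23 - 9/26))/(-23 - 65)) + 9/(-5) = 107*((-21 + (38*(1/23) - 9*1/26))/(-88)) + 9*(-1/5) = 107*((-21 + (38/23 - 9/26))*(-1/88)) - 9/5 = 107*((-21 + 781/598)*(-1/88)) - 9/5 = 107*(-11777/598*(-1/88)) - 9/5 = 107*(11777/52624) - 9/5 = 1260139/52624 - 9/5 = 5827079/263120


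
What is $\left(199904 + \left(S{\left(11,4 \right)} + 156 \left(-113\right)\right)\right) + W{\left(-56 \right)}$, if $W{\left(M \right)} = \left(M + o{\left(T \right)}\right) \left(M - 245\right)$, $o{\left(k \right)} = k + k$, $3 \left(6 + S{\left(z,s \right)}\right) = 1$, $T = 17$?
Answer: $\frac{566677}{3} \approx 1.8889 \cdot 10^{5}$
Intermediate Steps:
$S{\left(z,s \right)} = - \frac{17}{3}$ ($S{\left(z,s \right)} = -6 + \frac{1}{3} \cdot 1 = -6 + \frac{1}{3} = - \frac{17}{3}$)
$o{\left(k \right)} = 2 k$
$W{\left(M \right)} = \left(-245 + M\right) \left(34 + M\right)$ ($W{\left(M \right)} = \left(M + 2 \cdot 17\right) \left(M - 245\right) = \left(M + 34\right) \left(-245 + M\right) = \left(34 + M\right) \left(-245 + M\right) = \left(-245 + M\right) \left(34 + M\right)$)
$\left(199904 + \left(S{\left(11,4 \right)} + 156 \left(-113\right)\right)\right) + W{\left(-56 \right)} = \left(199904 + \left(- \frac{17}{3} + 156 \left(-113\right)\right)\right) - \left(-3486 - 3136\right) = \left(199904 - \frac{52901}{3}\right) + \left(-8330 + 3136 + 11816\right) = \left(199904 - \frac{52901}{3}\right) + 6622 = \frac{546811}{3} + 6622 = \frac{566677}{3}$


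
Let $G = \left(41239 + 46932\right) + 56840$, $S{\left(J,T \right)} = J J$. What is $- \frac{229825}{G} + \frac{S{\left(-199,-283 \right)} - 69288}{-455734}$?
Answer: $- \frac{100434124993}{66086443074} \approx -1.5197$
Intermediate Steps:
$S{\left(J,T \right)} = J^{2}$
$G = 145011$ ($G = 88171 + 56840 = 145011$)
$- \frac{229825}{G} + \frac{S{\left(-199,-283 \right)} - 69288}{-455734} = - \frac{229825}{145011} + \frac{\left(-199\right)^{2} - 69288}{-455734} = \left(-229825\right) \frac{1}{145011} + \left(39601 - 69288\right) \left(- \frac{1}{455734}\right) = - \frac{229825}{145011} - - \frac{29687}{455734} = - \frac{229825}{145011} + \frac{29687}{455734} = - \frac{100434124993}{66086443074}$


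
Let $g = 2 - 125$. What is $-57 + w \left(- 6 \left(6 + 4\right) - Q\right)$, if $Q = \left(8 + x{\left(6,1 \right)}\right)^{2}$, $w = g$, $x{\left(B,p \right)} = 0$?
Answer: $15195$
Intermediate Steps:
$g = -123$
$w = -123$
$Q = 64$ ($Q = \left(8 + 0\right)^{2} = 8^{2} = 64$)
$-57 + w \left(- 6 \left(6 + 4\right) - Q\right) = -57 - 123 \left(- 6 \left(6 + 4\right) - 64\right) = -57 - 123 \left(\left(-6\right) 10 - 64\right) = -57 - 123 \left(-60 - 64\right) = -57 - -15252 = -57 + 15252 = 15195$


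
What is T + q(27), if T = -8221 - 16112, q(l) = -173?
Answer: -24506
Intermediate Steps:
T = -24333
T + q(27) = -24333 - 173 = -24506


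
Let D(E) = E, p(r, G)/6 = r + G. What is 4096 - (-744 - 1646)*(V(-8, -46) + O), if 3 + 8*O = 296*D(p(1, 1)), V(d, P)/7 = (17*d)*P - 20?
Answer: 421570559/4 ≈ 1.0539e+8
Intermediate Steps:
p(r, G) = 6*G + 6*r (p(r, G) = 6*(r + G) = 6*(G + r) = 6*G + 6*r)
V(d, P) = -140 + 119*P*d (V(d, P) = 7*((17*d)*P - 20) = 7*(17*P*d - 20) = 7*(-20 + 17*P*d) = -140 + 119*P*d)
O = 3549/8 (O = -3/8 + (296*(6*1 + 6*1))/8 = -3/8 + (296*(6 + 6))/8 = -3/8 + (296*12)/8 = -3/8 + (⅛)*3552 = -3/8 + 444 = 3549/8 ≈ 443.63)
4096 - (-744 - 1646)*(V(-8, -46) + O) = 4096 - (-744 - 1646)*((-140 + 119*(-46)*(-8)) + 3549/8) = 4096 - (-2390)*((-140 + 43792) + 3549/8) = 4096 - (-2390)*(43652 + 3549/8) = 4096 - (-2390)*352765/8 = 4096 - 1*(-421554175/4) = 4096 + 421554175/4 = 421570559/4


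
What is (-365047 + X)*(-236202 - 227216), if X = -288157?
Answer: 302706491272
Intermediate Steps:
(-365047 + X)*(-236202 - 227216) = (-365047 - 288157)*(-236202 - 227216) = -653204*(-463418) = 302706491272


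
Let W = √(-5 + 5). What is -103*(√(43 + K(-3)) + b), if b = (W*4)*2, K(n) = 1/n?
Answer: -824*√6/3 ≈ -672.79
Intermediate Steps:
W = 0 (W = √0 = 0)
b = 0 (b = (0*4)*2 = 0*2 = 0)
-103*(√(43 + K(-3)) + b) = -103*(√(43 + 1/(-3)) + 0) = -103*(√(43 - ⅓) + 0) = -103*(√(128/3) + 0) = -103*(8*√6/3 + 0) = -824*√6/3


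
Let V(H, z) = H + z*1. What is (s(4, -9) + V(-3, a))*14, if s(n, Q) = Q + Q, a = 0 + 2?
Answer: -266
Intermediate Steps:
a = 2
V(H, z) = H + z
s(n, Q) = 2*Q
(s(4, -9) + V(-3, a))*14 = (2*(-9) + (-3 + 2))*14 = (-18 - 1)*14 = -19*14 = -266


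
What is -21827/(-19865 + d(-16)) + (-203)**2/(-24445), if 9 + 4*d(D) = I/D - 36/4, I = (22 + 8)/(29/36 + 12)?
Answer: -45738049893/77882674465 ≈ -0.58727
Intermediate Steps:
I = 1080/461 (I = 30/(29*(1/36) + 12) = 30/(29/36 + 12) = 30/(461/36) = 30*(36/461) = 1080/461 ≈ 2.3427)
d(D) = -9/2 + 270/(461*D) (d(D) = -9/4 + (1080/(461*D) - 36/4)/4 = -9/4 + (1080/(461*D) - 36*1/4)/4 = -9/4 + (1080/(461*D) - 9)/4 = -9/4 + (-9 + 1080/(461*D))/4 = -9/4 + (-9/4 + 270/(461*D)) = -9/2 + 270/(461*D))
-21827/(-19865 + d(-16)) + (-203)**2/(-24445) = -21827/(-19865 + (9/922)*(60 - 461*(-16))/(-16)) + (-203)**2/(-24445) = -21827/(-19865 + (9/922)*(-1/16)*(60 + 7376)) + 41209*(-1/24445) = -21827/(-19865 + (9/922)*(-1/16)*7436) - 41209/24445 = -21827/(-19865 - 16731/3688) - 41209/24445 = -21827/(-73278851/3688) - 41209/24445 = -21827*(-3688/73278851) - 41209/24445 = 3499912/3186037 - 41209/24445 = -45738049893/77882674465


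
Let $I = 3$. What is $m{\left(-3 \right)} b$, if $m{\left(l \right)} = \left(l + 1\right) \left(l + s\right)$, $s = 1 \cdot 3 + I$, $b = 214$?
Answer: $-1284$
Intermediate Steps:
$s = 6$ ($s = 1 \cdot 3 + 3 = 3 + 3 = 6$)
$m{\left(l \right)} = \left(1 + l\right) \left(6 + l\right)$ ($m{\left(l \right)} = \left(l + 1\right) \left(l + 6\right) = \left(1 + l\right) \left(6 + l\right)$)
$m{\left(-3 \right)} b = \left(6 + \left(-3\right)^{2} + 7 \left(-3\right)\right) 214 = \left(6 + 9 - 21\right) 214 = \left(-6\right) 214 = -1284$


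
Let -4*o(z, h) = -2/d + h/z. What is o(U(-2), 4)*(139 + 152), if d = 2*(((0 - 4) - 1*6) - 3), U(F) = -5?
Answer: 13677/260 ≈ 52.604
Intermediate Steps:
d = -26 (d = 2*((-4 - 6) - 3) = 2*(-10 - 3) = 2*(-13) = -26)
o(z, h) = -1/52 - h/(4*z) (o(z, h) = -(-2/(-26) + h/z)/4 = -(-2*(-1/26) + h/z)/4 = -(1/13 + h/z)/4 = -1/52 - h/(4*z))
o(U(-2), 4)*(139 + 152) = ((1/52)*(-1*(-5) - 13*4)/(-5))*(139 + 152) = ((1/52)*(-1/5)*(5 - 52))*291 = ((1/52)*(-1/5)*(-47))*291 = (47/260)*291 = 13677/260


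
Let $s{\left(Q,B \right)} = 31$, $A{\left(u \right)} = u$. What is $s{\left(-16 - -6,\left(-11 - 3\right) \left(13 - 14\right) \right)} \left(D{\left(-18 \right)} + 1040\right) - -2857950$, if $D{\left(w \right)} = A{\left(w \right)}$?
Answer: $2889632$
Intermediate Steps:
$D{\left(w \right)} = w$
$s{\left(-16 - -6,\left(-11 - 3\right) \left(13 - 14\right) \right)} \left(D{\left(-18 \right)} + 1040\right) - -2857950 = 31 \left(-18 + 1040\right) - -2857950 = 31 \cdot 1022 + 2857950 = 31682 + 2857950 = 2889632$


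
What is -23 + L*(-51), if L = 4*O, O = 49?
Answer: -10019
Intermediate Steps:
L = 196 (L = 4*49 = 196)
-23 + L*(-51) = -23 + 196*(-51) = -23 - 9996 = -10019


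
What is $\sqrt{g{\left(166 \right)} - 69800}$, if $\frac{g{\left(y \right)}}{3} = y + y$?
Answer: $2 i \sqrt{17201} \approx 262.31 i$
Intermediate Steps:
$g{\left(y \right)} = 6 y$ ($g{\left(y \right)} = 3 \left(y + y\right) = 3 \cdot 2 y = 6 y$)
$\sqrt{g{\left(166 \right)} - 69800} = \sqrt{6 \cdot 166 - 69800} = \sqrt{996 - 69800} = \sqrt{-68804} = 2 i \sqrt{17201}$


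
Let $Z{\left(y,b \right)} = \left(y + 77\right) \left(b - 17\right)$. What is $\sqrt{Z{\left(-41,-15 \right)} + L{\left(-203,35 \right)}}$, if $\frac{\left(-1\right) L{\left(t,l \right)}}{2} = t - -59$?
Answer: $12 i \sqrt{6} \approx 29.394 i$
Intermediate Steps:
$Z{\left(y,b \right)} = \left(-17 + b\right) \left(77 + y\right)$ ($Z{\left(y,b \right)} = \left(77 + y\right) \left(-17 + b\right) = \left(-17 + b\right) \left(77 + y\right)$)
$L{\left(t,l \right)} = -118 - 2 t$ ($L{\left(t,l \right)} = - 2 \left(t - -59\right) = - 2 \left(t + 59\right) = - 2 \left(59 + t\right) = -118 - 2 t$)
$\sqrt{Z{\left(-41,-15 \right)} + L{\left(-203,35 \right)}} = \sqrt{\left(-1309 - -697 + 77 \left(-15\right) - -615\right) - -288} = \sqrt{\left(-1309 + 697 - 1155 + 615\right) + \left(-118 + 406\right)} = \sqrt{-1152 + 288} = \sqrt{-864} = 12 i \sqrt{6}$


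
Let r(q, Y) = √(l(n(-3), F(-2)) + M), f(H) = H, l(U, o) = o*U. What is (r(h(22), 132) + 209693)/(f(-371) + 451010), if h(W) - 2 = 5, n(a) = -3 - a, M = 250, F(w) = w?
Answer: 209693/450639 + 5*√10/450639 ≈ 0.46536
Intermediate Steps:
l(U, o) = U*o
h(W) = 7 (h(W) = 2 + 5 = 7)
r(q, Y) = 5*√10 (r(q, Y) = √((-3 - 1*(-3))*(-2) + 250) = √((-3 + 3)*(-2) + 250) = √(0*(-2) + 250) = √(0 + 250) = √250 = 5*√10)
(r(h(22), 132) + 209693)/(f(-371) + 451010) = (5*√10 + 209693)/(-371 + 451010) = (209693 + 5*√10)/450639 = (209693 + 5*√10)*(1/450639) = 209693/450639 + 5*√10/450639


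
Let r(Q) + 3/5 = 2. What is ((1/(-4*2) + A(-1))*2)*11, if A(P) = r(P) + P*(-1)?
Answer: 1001/20 ≈ 50.050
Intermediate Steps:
r(Q) = 7/5 (r(Q) = -3/5 + 2 = 7/5)
A(P) = 7/5 - P (A(P) = 7/5 + P*(-1) = 7/5 - P)
((1/(-4*2) + A(-1))*2)*11 = ((1/(-4*2) + (7/5 - 1*(-1)))*2)*11 = ((1/(-8) + (7/5 + 1))*2)*11 = ((-1/8 + 12/5)*2)*11 = ((91/40)*2)*11 = (91/20)*11 = 1001/20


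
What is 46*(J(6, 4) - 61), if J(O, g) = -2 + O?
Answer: -2622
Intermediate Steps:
46*(J(6, 4) - 61) = 46*((-2 + 6) - 61) = 46*(4 - 61) = 46*(-57) = -2622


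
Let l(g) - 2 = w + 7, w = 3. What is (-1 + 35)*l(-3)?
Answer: 408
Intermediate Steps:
l(g) = 12 (l(g) = 2 + (3 + 7) = 2 + 10 = 12)
(-1 + 35)*l(-3) = (-1 + 35)*12 = 34*12 = 408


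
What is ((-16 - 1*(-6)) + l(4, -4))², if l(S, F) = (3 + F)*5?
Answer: 225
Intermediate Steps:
l(S, F) = 15 + 5*F
((-16 - 1*(-6)) + l(4, -4))² = ((-16 - 1*(-6)) + (15 + 5*(-4)))² = ((-16 + 6) + (15 - 20))² = (-10 - 5)² = (-15)² = 225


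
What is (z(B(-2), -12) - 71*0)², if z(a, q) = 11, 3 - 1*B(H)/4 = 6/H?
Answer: 121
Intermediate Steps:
B(H) = 12 - 24/H
(z(B(-2), -12) - 71*0)² = (11 - 71*0)² = (11 + 0)² = 11² = 121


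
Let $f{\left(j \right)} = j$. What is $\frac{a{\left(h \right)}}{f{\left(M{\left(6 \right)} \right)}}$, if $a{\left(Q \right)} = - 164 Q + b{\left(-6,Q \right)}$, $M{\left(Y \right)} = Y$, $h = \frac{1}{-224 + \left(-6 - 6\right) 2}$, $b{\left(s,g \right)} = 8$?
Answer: $\frac{179}{124} \approx 1.4435$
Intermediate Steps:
$h = - \frac{1}{248}$ ($h = \frac{1}{-224 - 24} = \frac{1}{-248} = - \frac{1}{248} \approx -0.0040323$)
$a{\left(Q \right)} = 8 - 164 Q$ ($a{\left(Q \right)} = - 164 Q + 8 = 8 - 164 Q$)
$\frac{a{\left(h \right)}}{f{\left(M{\left(6 \right)} \right)}} = \frac{8 - - \frac{41}{62}}{6} = \left(8 + \frac{41}{62}\right) \frac{1}{6} = \frac{537}{62} \cdot \frac{1}{6} = \frac{179}{124}$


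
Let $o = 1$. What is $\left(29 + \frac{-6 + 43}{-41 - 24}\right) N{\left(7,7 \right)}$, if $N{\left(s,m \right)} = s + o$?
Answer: $\frac{14784}{65} \approx 227.45$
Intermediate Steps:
$N{\left(s,m \right)} = 1 + s$ ($N{\left(s,m \right)} = s + 1 = 1 + s$)
$\left(29 + \frac{-6 + 43}{-41 - 24}\right) N{\left(7,7 \right)} = \left(29 + \frac{-6 + 43}{-41 - 24}\right) \left(1 + 7\right) = \left(29 + \frac{37}{-65}\right) 8 = \left(29 + 37 \left(- \frac{1}{65}\right)\right) 8 = \left(29 - \frac{37}{65}\right) 8 = \frac{1848}{65} \cdot 8 = \frac{14784}{65}$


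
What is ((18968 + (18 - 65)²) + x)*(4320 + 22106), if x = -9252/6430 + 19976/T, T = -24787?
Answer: 44591776347049558/79690205 ≈ 5.5956e+8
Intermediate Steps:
x = -178887502/79690205 (x = -9252/6430 + 19976/(-24787) = -9252*1/6430 + 19976*(-1/24787) = -4626/3215 - 19976/24787 = -178887502/79690205 ≈ -2.2448)
((18968 + (18 - 65)²) + x)*(4320 + 22106) = ((18968 + (18 - 65)²) - 178887502/79690205)*(4320 + 22106) = ((18968 + (-47)²) - 178887502/79690205)*26426 = ((18968 + 2209) - 178887502/79690205)*26426 = (21177 - 178887502/79690205)*26426 = (1687420583783/79690205)*26426 = 44591776347049558/79690205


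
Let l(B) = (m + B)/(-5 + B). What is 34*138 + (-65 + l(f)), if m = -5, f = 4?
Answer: 4628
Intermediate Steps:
l(B) = 1 (l(B) = (-5 + B)/(-5 + B) = 1)
34*138 + (-65 + l(f)) = 34*138 + (-65 + 1) = 4692 - 64 = 4628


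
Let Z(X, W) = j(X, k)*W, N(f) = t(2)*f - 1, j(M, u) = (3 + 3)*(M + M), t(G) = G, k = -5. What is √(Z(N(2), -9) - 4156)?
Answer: 8*I*√70 ≈ 66.933*I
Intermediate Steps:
j(M, u) = 12*M (j(M, u) = 6*(2*M) = 12*M)
N(f) = -1 + 2*f (N(f) = 2*f - 1 = -1 + 2*f)
Z(X, W) = 12*W*X (Z(X, W) = (12*X)*W = 12*W*X)
√(Z(N(2), -9) - 4156) = √(12*(-9)*(-1 + 2*2) - 4156) = √(12*(-9)*(-1 + 4) - 4156) = √(12*(-9)*3 - 4156) = √(-324 - 4156) = √(-4480) = 8*I*√70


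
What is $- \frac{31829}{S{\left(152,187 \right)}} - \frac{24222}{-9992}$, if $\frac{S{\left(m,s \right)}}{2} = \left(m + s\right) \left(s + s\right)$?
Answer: $\frac{363999101}{158355714} \approx 2.2986$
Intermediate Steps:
$S{\left(m,s \right)} = 4 s \left(m + s\right)$ ($S{\left(m,s \right)} = 2 \left(m + s\right) \left(s + s\right) = 2 \left(m + s\right) 2 s = 2 \cdot 2 s \left(m + s\right) = 4 s \left(m + s\right)$)
$- \frac{31829}{S{\left(152,187 \right)}} - \frac{24222}{-9992} = - \frac{31829}{4 \cdot 187 \left(152 + 187\right)} - \frac{24222}{-9992} = - \frac{31829}{4 \cdot 187 \cdot 339} - - \frac{12111}{4996} = - \frac{31829}{253572} + \frac{12111}{4996} = \frac{363999101}{158355714}$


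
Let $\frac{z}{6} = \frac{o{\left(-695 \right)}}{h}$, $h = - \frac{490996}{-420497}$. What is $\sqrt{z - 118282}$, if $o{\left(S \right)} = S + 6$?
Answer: $\frac{i \sqrt{60678912327430}}{22318} \approx 349.03 i$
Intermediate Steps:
$o{\left(S \right)} = 6 + S$
$h = \frac{44636}{38227}$ ($h = \left(-490996\right) \left(- \frac{1}{420497}\right) = \frac{44636}{38227} \approx 1.1677$)
$z = - \frac{79015209}{22318}$ ($z = 6 \frac{6 - 695}{\frac{44636}{38227}} = 6 \left(\left(-689\right) \frac{38227}{44636}\right) = 6 \left(- \frac{26338403}{44636}\right) = - \frac{79015209}{22318} \approx -3540.4$)
$\sqrt{z - 118282} = \sqrt{- \frac{79015209}{22318} - 118282} = \sqrt{- \frac{2718832885}{22318}} = \frac{i \sqrt{60678912327430}}{22318}$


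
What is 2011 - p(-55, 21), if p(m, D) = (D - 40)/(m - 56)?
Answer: 223202/111 ≈ 2010.8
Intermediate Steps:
p(m, D) = (-40 + D)/(-56 + m)
2011 - p(-55, 21) = 2011 - (-40 + 21)/(-56 - 55) = 2011 - (-19)/(-111) = 2011 - (-1)*(-19)/111 = 2011 - 1*19/111 = 2011 - 19/111 = 223202/111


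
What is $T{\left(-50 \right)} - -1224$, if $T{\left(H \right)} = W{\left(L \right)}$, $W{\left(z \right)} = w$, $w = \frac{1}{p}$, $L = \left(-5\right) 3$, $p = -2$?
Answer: $\frac{2447}{2} \approx 1223.5$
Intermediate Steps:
$L = -15$
$w = - \frac{1}{2}$ ($w = \frac{1}{-2} = - \frac{1}{2} \approx -0.5$)
$W{\left(z \right)} = - \frac{1}{2}$
$T{\left(H \right)} = - \frac{1}{2}$
$T{\left(-50 \right)} - -1224 = - \frac{1}{2} - -1224 = - \frac{1}{2} + 1224 = \frac{2447}{2}$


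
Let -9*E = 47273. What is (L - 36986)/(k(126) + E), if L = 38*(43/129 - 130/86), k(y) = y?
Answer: 14330910/1983977 ≈ 7.2233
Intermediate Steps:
E = -47273/9 (E = -⅑*47273 = -47273/9 ≈ -5252.6)
L = -5776/129 (L = 38*(43*(1/129) - 130*1/86) = 38*(⅓ - 65/43) = 38*(-152/129) = -5776/129 ≈ -44.775)
(L - 36986)/(k(126) + E) = (-5776/129 - 36986)/(126 - 47273/9) = -4776970/(129*(-46139/9)) = -4776970/129*(-9/46139) = 14330910/1983977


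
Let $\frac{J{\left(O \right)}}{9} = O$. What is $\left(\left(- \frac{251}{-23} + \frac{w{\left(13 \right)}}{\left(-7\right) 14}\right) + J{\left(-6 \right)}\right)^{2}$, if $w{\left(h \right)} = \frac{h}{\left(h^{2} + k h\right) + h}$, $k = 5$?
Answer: $\frac{3405002920225}{1834066276} \approx 1856.5$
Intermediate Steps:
$w{\left(h \right)} = \frac{h}{h^{2} + 6 h}$ ($w{\left(h \right)} = \frac{h}{\left(h^{2} + 5 h\right) + h} = \frac{h}{h^{2} + 6 h}$)
$J{\left(O \right)} = 9 O$
$\left(\left(- \frac{251}{-23} + \frac{w{\left(13 \right)}}{\left(-7\right) 14}\right) + J{\left(-6 \right)}\right)^{2} = \left(\left(- \frac{251}{-23} + \frac{1}{\left(6 + 13\right) \left(\left(-7\right) 14\right)}\right) + 9 \left(-6\right)\right)^{2} = \left(\left(\left(-251\right) \left(- \frac{1}{23}\right) + \frac{1}{19 \left(-98\right)}\right) - 54\right)^{2} = \left(\left(\frac{251}{23} + \frac{1}{19} \left(- \frac{1}{98}\right)\right) - 54\right)^{2} = \left(\left(\frac{251}{23} - \frac{1}{1862}\right) - 54\right)^{2} = \left(\frac{467339}{42826} - 54\right)^{2} = \left(- \frac{1845265}{42826}\right)^{2} = \frac{3405002920225}{1834066276}$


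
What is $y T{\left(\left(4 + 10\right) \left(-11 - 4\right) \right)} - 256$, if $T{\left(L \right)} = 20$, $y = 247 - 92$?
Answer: $2844$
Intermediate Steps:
$y = 155$
$y T{\left(\left(4 + 10\right) \left(-11 - 4\right) \right)} - 256 = 155 \cdot 20 - 256 = 3100 - 256 = 2844$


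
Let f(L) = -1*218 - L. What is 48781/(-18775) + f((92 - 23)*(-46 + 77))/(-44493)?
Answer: -2126160358/835356075 ≈ -2.5452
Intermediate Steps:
f(L) = -218 - L
48781/(-18775) + f((92 - 23)*(-46 + 77))/(-44493) = 48781/(-18775) + (-218 - (92 - 23)*(-46 + 77))/(-44493) = 48781*(-1/18775) + (-218 - 69*31)*(-1/44493) = -48781/18775 + (-218 - 1*2139)*(-1/44493) = -48781/18775 + (-218 - 2139)*(-1/44493) = -48781/18775 - 2357*(-1/44493) = -48781/18775 + 2357/44493 = -2126160358/835356075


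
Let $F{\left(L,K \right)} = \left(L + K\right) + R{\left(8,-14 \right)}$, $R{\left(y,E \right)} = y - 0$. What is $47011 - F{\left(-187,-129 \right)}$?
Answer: $47319$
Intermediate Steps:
$R{\left(y,E \right)} = y$ ($R{\left(y,E \right)} = y + 0 = y$)
$F{\left(L,K \right)} = 8 + K + L$ ($F{\left(L,K \right)} = \left(L + K\right) + 8 = \left(K + L\right) + 8 = 8 + K + L$)
$47011 - F{\left(-187,-129 \right)} = 47011 - \left(8 - 129 - 187\right) = 47011 - -308 = 47011 + 308 = 47319$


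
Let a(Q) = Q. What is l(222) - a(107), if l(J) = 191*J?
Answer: 42295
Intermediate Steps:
l(222) - a(107) = 191*222 - 1*107 = 42402 - 107 = 42295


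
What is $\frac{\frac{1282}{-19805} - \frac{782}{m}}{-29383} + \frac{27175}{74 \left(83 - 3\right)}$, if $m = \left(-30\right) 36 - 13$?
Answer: $\frac{3456914171233069}{753083003805280} \approx 4.5903$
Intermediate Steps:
$m = -1093$ ($m = -1080 - 13 = -1093$)
$\frac{\frac{1282}{-19805} - \frac{782}{m}}{-29383} + \frac{27175}{74 \left(83 - 3\right)} = \frac{\frac{1282}{-19805} - \frac{782}{-1093}}{-29383} + \frac{27175}{74 \left(83 - 3\right)} = \left(1282 \left(- \frac{1}{19805}\right) - - \frac{782}{1093}\right) \left(- \frac{1}{29383}\right) + \frac{27175}{74 \cdot 80} = \left(- \frac{1282}{19805} + \frac{782}{1093}\right) \left(- \frac{1}{29383}\right) + \frac{27175}{5920} = \frac{14086284}{21646865} \left(- \frac{1}{29383}\right) + 27175 \cdot \frac{1}{5920} = - \frac{14086284}{636049834295} + \frac{5435}{1184} = \frac{3456914171233069}{753083003805280}$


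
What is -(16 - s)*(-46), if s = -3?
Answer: 874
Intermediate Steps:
-(16 - s)*(-46) = -(16 - 1*(-3))*(-46) = -(16 + 3)*(-46) = -1*19*(-46) = -19*(-46) = 874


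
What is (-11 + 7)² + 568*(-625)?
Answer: -354984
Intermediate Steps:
(-11 + 7)² + 568*(-625) = (-4)² - 355000 = 16 - 355000 = -354984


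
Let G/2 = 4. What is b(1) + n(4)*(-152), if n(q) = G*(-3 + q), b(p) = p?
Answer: -1215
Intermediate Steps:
G = 8 (G = 2*4 = 8)
n(q) = -24 + 8*q (n(q) = 8*(-3 + q) = -24 + 8*q)
b(1) + n(4)*(-152) = 1 + (-24 + 8*4)*(-152) = 1 + (-24 + 32)*(-152) = 1 + 8*(-152) = 1 - 1216 = -1215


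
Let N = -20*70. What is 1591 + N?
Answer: 191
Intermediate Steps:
N = -1400
1591 + N = 1591 - 1400 = 191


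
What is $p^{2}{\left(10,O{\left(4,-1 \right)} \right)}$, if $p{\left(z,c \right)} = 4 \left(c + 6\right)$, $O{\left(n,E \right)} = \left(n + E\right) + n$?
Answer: $2704$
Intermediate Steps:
$O{\left(n,E \right)} = E + 2 n$ ($O{\left(n,E \right)} = \left(E + n\right) + n = E + 2 n$)
$p{\left(z,c \right)} = 24 + 4 c$ ($p{\left(z,c \right)} = 4 \left(6 + c\right) = 24 + 4 c$)
$p^{2}{\left(10,O{\left(4,-1 \right)} \right)} = \left(24 + 4 \left(-1 + 2 \cdot 4\right)\right)^{2} = \left(24 + 4 \left(-1 + 8\right)\right)^{2} = \left(24 + 4 \cdot 7\right)^{2} = \left(24 + 28\right)^{2} = 52^{2} = 2704$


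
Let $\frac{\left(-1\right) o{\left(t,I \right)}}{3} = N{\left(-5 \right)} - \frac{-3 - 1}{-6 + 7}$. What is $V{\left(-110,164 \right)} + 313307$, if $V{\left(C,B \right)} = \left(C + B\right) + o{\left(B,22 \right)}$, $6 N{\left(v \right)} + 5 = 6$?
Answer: $\frac{626697}{2} \approx 3.1335 \cdot 10^{5}$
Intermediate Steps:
$N{\left(v \right)} = \frac{1}{6}$ ($N{\left(v \right)} = - \frac{5}{6} + \frac{1}{6} \cdot 6 = - \frac{5}{6} + 1 = \frac{1}{6}$)
$o{\left(t,I \right)} = - \frac{25}{2}$ ($o{\left(t,I \right)} = - 3 \left(\frac{1}{6} - \frac{-3 - 1}{-6 + 7}\right) = - 3 \left(\frac{1}{6} - - \frac{4}{1}\right) = - 3 \left(\frac{1}{6} - \left(-4\right) 1\right) = - 3 \left(\frac{1}{6} - -4\right) = - 3 \left(\frac{1}{6} + 4\right) = \left(-3\right) \frac{25}{6} = - \frac{25}{2}$)
$V{\left(C,B \right)} = - \frac{25}{2} + B + C$ ($V{\left(C,B \right)} = \left(C + B\right) - \frac{25}{2} = \left(B + C\right) - \frac{25}{2} = - \frac{25}{2} + B + C$)
$V{\left(-110,164 \right)} + 313307 = \left(- \frac{25}{2} + 164 - 110\right) + 313307 = \frac{83}{2} + 313307 = \frac{626697}{2}$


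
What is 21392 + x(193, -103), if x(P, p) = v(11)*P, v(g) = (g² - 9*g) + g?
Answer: 27761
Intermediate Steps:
v(g) = g² - 8*g
x(P, p) = 33*P (x(P, p) = (11*(-8 + 11))*P = (11*3)*P = 33*P)
21392 + x(193, -103) = 21392 + 33*193 = 21392 + 6369 = 27761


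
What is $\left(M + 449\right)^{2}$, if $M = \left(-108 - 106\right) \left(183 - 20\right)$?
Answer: $1185631489$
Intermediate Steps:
$M = -34882$ ($M = \left(-214\right) 163 = -34882$)
$\left(M + 449\right)^{2} = \left(-34882 + 449\right)^{2} = \left(-34433\right)^{2} = 1185631489$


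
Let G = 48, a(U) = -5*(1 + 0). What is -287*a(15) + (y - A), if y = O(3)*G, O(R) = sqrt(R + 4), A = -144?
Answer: 1579 + 48*sqrt(7) ≈ 1706.0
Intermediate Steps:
a(U) = -5 (a(U) = -5*1 = -5)
O(R) = sqrt(4 + R)
y = 48*sqrt(7) (y = sqrt(4 + 3)*48 = sqrt(7)*48 = 48*sqrt(7) ≈ 127.00)
-287*a(15) + (y - A) = -287*(-5) + (48*sqrt(7) - 1*(-144)) = 1435 + (48*sqrt(7) + 144) = 1435 + (144 + 48*sqrt(7)) = 1579 + 48*sqrt(7)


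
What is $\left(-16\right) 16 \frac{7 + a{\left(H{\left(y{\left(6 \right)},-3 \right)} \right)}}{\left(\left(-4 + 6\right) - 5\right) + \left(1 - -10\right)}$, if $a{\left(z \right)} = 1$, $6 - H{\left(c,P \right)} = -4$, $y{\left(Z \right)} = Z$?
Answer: $-256$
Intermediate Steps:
$H{\left(c,P \right)} = 10$ ($H{\left(c,P \right)} = 6 - -4 = 6 + 4 = 10$)
$\left(-16\right) 16 \frac{7 + a{\left(H{\left(y{\left(6 \right)},-3 \right)} \right)}}{\left(\left(-4 + 6\right) - 5\right) + \left(1 - -10\right)} = \left(-16\right) 16 \frac{7 + 1}{\left(\left(-4 + 6\right) - 5\right) + \left(1 - -10\right)} = - 256 \frac{8}{\left(2 - 5\right) + \left(1 + 10\right)} = - 256 \frac{8}{-3 + 11} = - 256 \cdot \frac{8}{8} = - 256 \cdot 8 \cdot \frac{1}{8} = \left(-256\right) 1 = -256$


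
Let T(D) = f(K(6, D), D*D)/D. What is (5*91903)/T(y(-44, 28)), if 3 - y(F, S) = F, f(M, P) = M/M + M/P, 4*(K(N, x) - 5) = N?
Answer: 13630921670/633 ≈ 2.1534e+7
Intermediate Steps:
K(N, x) = 5 + N/4
f(M, P) = 1 + M/P
y(F, S) = 3 - F
T(D) = (13/2 + D**2)/D**3 (T(D) = (((5 + (1/4)*6) + D*D)/((D*D)))/D = (((5 + 3/2) + D**2)/(D**2))/D = ((13/2 + D**2)/D**2)/D = (13/2 + D**2)/D**3)
(5*91903)/T(y(-44, 28)) = (5*91903)/(((13/2 + (3 - 1*(-44))**2)/(3 - 1*(-44))**3)) = 459515/(((13/2 + (3 + 44)**2)/(3 + 44)**3)) = 459515/(((13/2 + 47**2)/47**3)) = 459515/(((13/2 + 2209)/103823)) = 459515/(((1/103823)*(4431/2))) = 459515/(4431/207646) = 459515*(207646/4431) = 13630921670/633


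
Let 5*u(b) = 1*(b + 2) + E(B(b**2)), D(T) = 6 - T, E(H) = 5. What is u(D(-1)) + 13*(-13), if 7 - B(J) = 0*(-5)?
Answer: -831/5 ≈ -166.20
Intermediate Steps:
B(J) = 7 (B(J) = 7 - 0*(-5) = 7 - 1*0 = 7 + 0 = 7)
u(b) = 7/5 + b/5 (u(b) = (1*(b + 2) + 5)/5 = (1*(2 + b) + 5)/5 = ((2 + b) + 5)/5 = (7 + b)/5 = 7/5 + b/5)
u(D(-1)) + 13*(-13) = (7/5 + (6 - 1*(-1))/5) + 13*(-13) = (7/5 + (6 + 1)/5) - 169 = (7/5 + (1/5)*7) - 169 = (7/5 + 7/5) - 169 = 14/5 - 169 = -831/5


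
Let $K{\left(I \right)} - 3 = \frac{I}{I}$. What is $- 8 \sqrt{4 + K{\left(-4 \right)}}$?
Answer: $- 16 \sqrt{2} \approx -22.627$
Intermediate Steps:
$K{\left(I \right)} = 4$ ($K{\left(I \right)} = 3 + \frac{I}{I} = 3 + 1 = 4$)
$- 8 \sqrt{4 + K{\left(-4 \right)}} = - 8 \sqrt{4 + 4} = - 8 \sqrt{8} = - 8 \cdot 2 \sqrt{2} = - 16 \sqrt{2}$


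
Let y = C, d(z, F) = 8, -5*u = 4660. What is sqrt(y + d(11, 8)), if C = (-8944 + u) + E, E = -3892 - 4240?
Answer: 60*I*sqrt(5) ≈ 134.16*I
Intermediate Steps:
u = -932 (u = -1/5*4660 = -932)
E = -8132
C = -18008 (C = (-8944 - 932) - 8132 = -9876 - 8132 = -18008)
y = -18008
sqrt(y + d(11, 8)) = sqrt(-18008 + 8) = sqrt(-18000) = 60*I*sqrt(5)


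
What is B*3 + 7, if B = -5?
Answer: -8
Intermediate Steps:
B*3 + 7 = -5*3 + 7 = -15 + 7 = -8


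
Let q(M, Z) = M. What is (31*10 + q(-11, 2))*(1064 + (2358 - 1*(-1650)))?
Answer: 1516528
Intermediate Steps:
(31*10 + q(-11, 2))*(1064 + (2358 - 1*(-1650))) = (31*10 - 11)*(1064 + (2358 - 1*(-1650))) = (310 - 11)*(1064 + (2358 + 1650)) = 299*(1064 + 4008) = 299*5072 = 1516528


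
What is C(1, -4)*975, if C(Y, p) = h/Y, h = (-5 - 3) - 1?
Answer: -8775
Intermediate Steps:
h = -9 (h = -8 - 1 = -9)
C(Y, p) = -9/Y
C(1, -4)*975 = -9/1*975 = -9*1*975 = -9*975 = -8775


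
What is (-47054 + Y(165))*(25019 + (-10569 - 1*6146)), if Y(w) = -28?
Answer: -390968928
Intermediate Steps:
(-47054 + Y(165))*(25019 + (-10569 - 1*6146)) = (-47054 - 28)*(25019 + (-10569 - 1*6146)) = -47082*(25019 + (-10569 - 6146)) = -47082*(25019 - 16715) = -47082*8304 = -390968928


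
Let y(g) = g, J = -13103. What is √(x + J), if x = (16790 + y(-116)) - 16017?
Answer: 7*I*√254 ≈ 111.56*I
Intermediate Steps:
x = 657 (x = (16790 - 116) - 16017 = 16674 - 16017 = 657)
√(x + J) = √(657 - 13103) = √(-12446) = 7*I*√254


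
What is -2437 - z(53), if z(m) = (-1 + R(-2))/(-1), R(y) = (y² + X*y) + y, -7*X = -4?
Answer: -17060/7 ≈ -2437.1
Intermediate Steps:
X = 4/7 (X = -⅐*(-4) = 4/7 ≈ 0.57143)
R(y) = y² + 11*y/7 (R(y) = (y² + 4*y/7) + y = y² + 11*y/7)
z(m) = ⅐ (z(m) = (-1 + (⅐)*(-2)*(11 + 7*(-2)))/(-1) = -(-1 + (⅐)*(-2)*(11 - 14)) = -(-1 + (⅐)*(-2)*(-3)) = -(-1 + 6/7) = -1*(-⅐) = ⅐)
-2437 - z(53) = -2437 - 1*⅐ = -2437 - ⅐ = -17060/7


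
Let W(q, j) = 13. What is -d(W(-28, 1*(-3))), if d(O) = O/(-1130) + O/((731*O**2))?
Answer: 122409/10738390 ≈ 0.011399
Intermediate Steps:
d(O) = -O/1130 + 1/(731*O) (d(O) = O*(-1/1130) + O*(1/(731*O**2)) = -O/1130 + 1/(731*O))
-d(W(-28, 1*(-3))) = -(-1/1130*13 + (1/731)/13) = -(-13/1130 + (1/731)*(1/13)) = -(-13/1130 + 1/9503) = -1*(-122409/10738390) = 122409/10738390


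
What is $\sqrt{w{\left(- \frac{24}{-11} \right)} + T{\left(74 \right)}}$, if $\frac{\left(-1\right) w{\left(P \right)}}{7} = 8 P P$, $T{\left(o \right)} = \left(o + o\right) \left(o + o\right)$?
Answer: $\frac{4 \sqrt{163633}}{11} \approx 147.1$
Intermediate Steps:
$T{\left(o \right)} = 4 o^{2}$ ($T{\left(o \right)} = 2 o 2 o = 4 o^{2}$)
$w{\left(P \right)} = - 56 P^{2}$ ($w{\left(P \right)} = - 7 \cdot 8 P P = - 7 \cdot 8 P^{2} = - 56 P^{2}$)
$\sqrt{w{\left(- \frac{24}{-11} \right)} + T{\left(74 \right)}} = \sqrt{- 56 \left(- \frac{24}{-11}\right)^{2} + 4 \cdot 74^{2}} = \sqrt{- 56 \left(\left(-24\right) \left(- \frac{1}{11}\right)\right)^{2} + 4 \cdot 5476} = \sqrt{- 56 \left(\frac{24}{11}\right)^{2} + 21904} = \sqrt{\left(-56\right) \frac{576}{121} + 21904} = \sqrt{- \frac{32256}{121} + 21904} = \sqrt{\frac{2618128}{121}} = \frac{4 \sqrt{163633}}{11}$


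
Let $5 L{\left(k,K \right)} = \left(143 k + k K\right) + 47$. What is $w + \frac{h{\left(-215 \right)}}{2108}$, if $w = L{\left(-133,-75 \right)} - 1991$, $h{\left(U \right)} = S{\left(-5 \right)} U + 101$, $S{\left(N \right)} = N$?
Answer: $- \frac{9986234}{2635} \approx -3789.8$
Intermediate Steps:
$L{\left(k,K \right)} = \frac{47}{5} + \frac{143 k}{5} + \frac{K k}{5}$ ($L{\left(k,K \right)} = \frac{\left(143 k + k K\right) + 47}{5} = \frac{\left(143 k + K k\right) + 47}{5} = \frac{47 + 143 k + K k}{5} = \frac{47}{5} + \frac{143 k}{5} + \frac{K k}{5}$)
$h{\left(U \right)} = 101 - 5 U$ ($h{\left(U \right)} = - 5 U + 101 = 101 - 5 U$)
$w = - \frac{18952}{5}$ ($w = \left(\frac{47}{5} + \frac{143}{5} \left(-133\right) + \frac{1}{5} \left(-75\right) \left(-133\right)\right) - 1991 = \left(\frac{47}{5} - \frac{19019}{5} + 1995\right) - 1991 = - \frac{8997}{5} - 1991 = - \frac{18952}{5} \approx -3790.4$)
$w + \frac{h{\left(-215 \right)}}{2108} = - \frac{18952}{5} + \frac{101 - -1075}{2108} = - \frac{18952}{5} + \left(101 + 1075\right) \frac{1}{2108} = - \frac{18952}{5} + 1176 \cdot \frac{1}{2108} = - \frac{18952}{5} + \frac{294}{527} = - \frac{9986234}{2635}$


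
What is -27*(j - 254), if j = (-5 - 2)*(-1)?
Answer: 6669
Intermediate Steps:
j = 7 (j = -7*(-1) = 7)
-27*(j - 254) = -27*(7 - 254) = -27*(-247) = 6669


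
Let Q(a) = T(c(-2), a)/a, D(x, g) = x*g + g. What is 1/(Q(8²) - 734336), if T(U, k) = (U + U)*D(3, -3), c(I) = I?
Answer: -4/2937341 ≈ -1.3618e-6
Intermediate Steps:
D(x, g) = g + g*x (D(x, g) = g*x + g = g + g*x)
T(U, k) = -24*U (T(U, k) = (U + U)*(-3*(1 + 3)) = (2*U)*(-3*4) = (2*U)*(-12) = -24*U)
Q(a) = 48/a (Q(a) = (-24*(-2))/a = 48/a)
1/(Q(8²) - 734336) = 1/(48/(8²) - 734336) = 1/(48/64 - 734336) = 1/(48*(1/64) - 734336) = 1/(¾ - 734336) = 1/(-2937341/4) = -4/2937341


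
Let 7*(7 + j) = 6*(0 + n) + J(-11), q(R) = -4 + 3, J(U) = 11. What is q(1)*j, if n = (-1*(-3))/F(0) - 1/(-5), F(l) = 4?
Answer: 323/70 ≈ 4.6143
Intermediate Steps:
n = 19/20 (n = -1*(-3)/4 - 1/(-5) = 3*(1/4) - 1*(-1/5) = 3/4 + 1/5 = 19/20 ≈ 0.95000)
q(R) = -1
j = -323/70 (j = -7 + (6*(0 + 19/20) + 11)/7 = -7 + (6*(19/20) + 11)/7 = -7 + (57/10 + 11)/7 = -7 + (1/7)*(167/10) = -7 + 167/70 = -323/70 ≈ -4.6143)
q(1)*j = -1*(-323/70) = 323/70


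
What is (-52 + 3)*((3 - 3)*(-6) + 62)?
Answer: -3038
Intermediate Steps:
(-52 + 3)*((3 - 3)*(-6) + 62) = -49*(0*(-6) + 62) = -49*(0 + 62) = -49*62 = -3038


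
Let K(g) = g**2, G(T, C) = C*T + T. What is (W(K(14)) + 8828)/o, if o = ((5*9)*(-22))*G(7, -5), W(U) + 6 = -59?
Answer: 2921/9240 ≈ 0.31613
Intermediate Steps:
G(T, C) = T + C*T
W(U) = -65 (W(U) = -6 - 59 = -65)
o = 27720 (o = ((5*9)*(-22))*(7*(1 - 5)) = (45*(-22))*(7*(-4)) = -990*(-28) = 27720)
(W(K(14)) + 8828)/o = (-65 + 8828)/27720 = 8763*(1/27720) = 2921/9240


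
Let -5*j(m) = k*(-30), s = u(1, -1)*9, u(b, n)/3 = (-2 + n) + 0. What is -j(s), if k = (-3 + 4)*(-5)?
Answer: 30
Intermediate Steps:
u(b, n) = -6 + 3*n (u(b, n) = 3*((-2 + n) + 0) = 3*(-2 + n) = -6 + 3*n)
k = -5 (k = 1*(-5) = -5)
s = -81 (s = (-6 + 3*(-1))*9 = (-6 - 3)*9 = -9*9 = -81)
j(m) = -30 (j(m) = -(-1)*(-30) = -⅕*150 = -30)
-j(s) = -1*(-30) = 30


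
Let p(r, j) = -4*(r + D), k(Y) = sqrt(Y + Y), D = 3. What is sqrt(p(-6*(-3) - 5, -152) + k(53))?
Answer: sqrt(-64 + sqrt(106)) ≈ 7.3283*I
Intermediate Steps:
k(Y) = sqrt(2)*sqrt(Y) (k(Y) = sqrt(2*Y) = sqrt(2)*sqrt(Y))
p(r, j) = -12 - 4*r (p(r, j) = -4*(r + 3) = -4*(3 + r) = -12 - 4*r)
sqrt(p(-6*(-3) - 5, -152) + k(53)) = sqrt((-12 - 4*(-6*(-3) - 5)) + sqrt(2)*sqrt(53)) = sqrt((-12 - 4*(18 - 5)) + sqrt(106)) = sqrt((-12 - 4*13) + sqrt(106)) = sqrt((-12 - 52) + sqrt(106)) = sqrt(-64 + sqrt(106))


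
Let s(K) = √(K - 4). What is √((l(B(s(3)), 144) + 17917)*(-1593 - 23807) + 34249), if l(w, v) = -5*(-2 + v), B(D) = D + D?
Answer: I*√437023551 ≈ 20905.0*I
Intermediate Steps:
s(K) = √(-4 + K)
B(D) = 2*D
l(w, v) = 10 - 5*v
√((l(B(s(3)), 144) + 17917)*(-1593 - 23807) + 34249) = √(((10 - 5*144) + 17917)*(-1593 - 23807) + 34249) = √(((10 - 720) + 17917)*(-25400) + 34249) = √((-710 + 17917)*(-25400) + 34249) = √(17207*(-25400) + 34249) = √(-437057800 + 34249) = √(-437023551) = I*√437023551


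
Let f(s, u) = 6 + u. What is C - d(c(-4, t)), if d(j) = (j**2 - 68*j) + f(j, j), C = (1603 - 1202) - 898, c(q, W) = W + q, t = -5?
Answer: -1187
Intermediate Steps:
C = -497 (C = 401 - 898 = -497)
d(j) = 6 + j**2 - 67*j (d(j) = (j**2 - 68*j) + (6 + j) = 6 + j**2 - 67*j)
C - d(c(-4, t)) = -497 - (6 + (-5 - 4)**2 - 67*(-5 - 4)) = -497 - (6 + (-9)**2 - 67*(-9)) = -497 - (6 + 81 + 603) = -497 - 1*690 = -497 - 690 = -1187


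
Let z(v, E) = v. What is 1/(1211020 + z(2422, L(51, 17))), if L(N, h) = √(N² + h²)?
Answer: 1/1213442 ≈ 8.2410e-7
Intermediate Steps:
1/(1211020 + z(2422, L(51, 17))) = 1/(1211020 + 2422) = 1/1213442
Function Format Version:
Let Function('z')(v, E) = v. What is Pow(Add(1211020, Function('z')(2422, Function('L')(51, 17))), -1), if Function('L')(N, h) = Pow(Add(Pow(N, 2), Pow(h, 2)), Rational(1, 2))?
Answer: Rational(1, 1213442) ≈ 8.2410e-7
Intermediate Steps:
Pow(Add(1211020, Function('z')(2422, Function('L')(51, 17))), -1) = Pow(Add(1211020, 2422), -1) = Pow(1213442, -1) = Rational(1, 1213442)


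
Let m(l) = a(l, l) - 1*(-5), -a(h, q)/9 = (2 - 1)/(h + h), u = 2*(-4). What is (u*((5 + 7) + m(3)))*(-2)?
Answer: 248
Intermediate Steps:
u = -8
a(h, q) = -9/(2*h) (a(h, q) = -9*(2 - 1)/(h + h) = -9/(2*h))
m(l) = 5 - 9/(2*l) (m(l) = -9/(2*l) - 1*(-5) = -9/(2*l) + 5 = 5 - 9/(2*l))
(u*((5 + 7) + m(3)))*(-2) = -8*((5 + 7) + (5 - 9/2/3))*(-2) = -8*(12 + (5 - 9/2*⅓))*(-2) = -8*(12 + (5 - 3/2))*(-2) = -8*(12 + 7/2)*(-2) = -8*31/2*(-2) = -124*(-2) = 248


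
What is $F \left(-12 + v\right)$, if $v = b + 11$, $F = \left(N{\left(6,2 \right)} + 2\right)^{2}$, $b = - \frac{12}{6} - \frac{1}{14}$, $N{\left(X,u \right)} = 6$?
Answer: $- \frac{1376}{7} \approx -196.57$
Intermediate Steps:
$b = - \frac{29}{14}$ ($b = \left(-12\right) \frac{1}{6} - \frac{1}{14} = -2 - \frac{1}{14} = - \frac{29}{14} \approx -2.0714$)
$F = 64$ ($F = \left(6 + 2\right)^{2} = 8^{2} = 64$)
$v = \frac{125}{14}$ ($v = - \frac{29}{14} + 11 = \frac{125}{14} \approx 8.9286$)
$F \left(-12 + v\right) = 64 \left(-12 + \frac{125}{14}\right) = 64 \left(- \frac{43}{14}\right) = - \frac{1376}{7}$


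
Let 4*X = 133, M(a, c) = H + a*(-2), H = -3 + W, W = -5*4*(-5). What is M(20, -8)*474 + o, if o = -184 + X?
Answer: 107469/4 ≈ 26867.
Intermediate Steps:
W = 100 (W = -20*(-5) = 100)
H = 97 (H = -3 + 100 = 97)
M(a, c) = 97 - 2*a (M(a, c) = 97 + a*(-2) = 97 - 2*a)
X = 133/4 (X = (¼)*133 = 133/4 ≈ 33.250)
o = -603/4 (o = -184 + 133/4 = -603/4 ≈ -150.75)
M(20, -8)*474 + o = (97 - 2*20)*474 - 603/4 = (97 - 40)*474 - 603/4 = 57*474 - 603/4 = 27018 - 603/4 = 107469/4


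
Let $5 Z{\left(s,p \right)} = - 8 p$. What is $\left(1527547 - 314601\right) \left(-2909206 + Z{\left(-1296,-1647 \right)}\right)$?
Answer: $- \frac{17627567127884}{5} \approx -3.5255 \cdot 10^{12}$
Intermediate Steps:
$Z{\left(s,p \right)} = - \frac{8 p}{5}$ ($Z{\left(s,p \right)} = \frac{\left(-8\right) p}{5} = - \frac{8 p}{5}$)
$\left(1527547 - 314601\right) \left(-2909206 + Z{\left(-1296,-1647 \right)}\right) = \left(1527547 - 314601\right) \left(-2909206 - - \frac{13176}{5}\right) = 1212946 \left(-2909206 + \frac{13176}{5}\right) = 1212946 \left(- \frac{14532854}{5}\right) = - \frac{17627567127884}{5}$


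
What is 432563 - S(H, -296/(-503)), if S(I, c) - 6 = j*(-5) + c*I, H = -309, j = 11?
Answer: 217695300/503 ≈ 4.3279e+5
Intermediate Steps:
S(I, c) = -49 + I*c (S(I, c) = 6 + (11*(-5) + c*I) = 6 + (-55 + I*c) = -49 + I*c)
432563 - S(H, -296/(-503)) = 432563 - (-49 - (-91464)/(-503)) = 432563 - (-49 - (-91464)*(-1)/503) = 432563 - (-49 - 309*296/503) = 432563 - (-49 - 91464/503) = 432563 - 1*(-116111/503) = 432563 + 116111/503 = 217695300/503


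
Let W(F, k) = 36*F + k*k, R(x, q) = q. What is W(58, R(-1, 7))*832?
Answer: 1777984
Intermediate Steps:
W(F, k) = k**2 + 36*F (W(F, k) = 36*F + k**2 = k**2 + 36*F)
W(58, R(-1, 7))*832 = (7**2 + 36*58)*832 = (49 + 2088)*832 = 2137*832 = 1777984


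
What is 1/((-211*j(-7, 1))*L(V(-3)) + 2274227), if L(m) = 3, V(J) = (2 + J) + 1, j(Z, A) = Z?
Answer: 1/2278658 ≈ 4.3885e-7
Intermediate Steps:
V(J) = 3 + J
1/((-211*j(-7, 1))*L(V(-3)) + 2274227) = 1/(-211*(-7)*3 + 2274227) = 1/(1477*3 + 2274227) = 1/(4431 + 2274227) = 1/2278658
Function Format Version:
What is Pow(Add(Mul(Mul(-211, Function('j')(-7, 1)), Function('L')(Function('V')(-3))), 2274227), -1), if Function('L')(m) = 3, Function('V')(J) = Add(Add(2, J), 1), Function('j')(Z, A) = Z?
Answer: Rational(1, 2278658) ≈ 4.3885e-7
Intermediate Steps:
Function('V')(J) = Add(3, J)
Pow(Add(Mul(Mul(-211, Function('j')(-7, 1)), Function('L')(Function('V')(-3))), 2274227), -1) = Pow(Add(Mul(Mul(-211, -7), 3), 2274227), -1) = Pow(Add(Mul(1477, 3), 2274227), -1) = Pow(Add(4431, 2274227), -1) = Pow(2278658, -1) = Rational(1, 2278658)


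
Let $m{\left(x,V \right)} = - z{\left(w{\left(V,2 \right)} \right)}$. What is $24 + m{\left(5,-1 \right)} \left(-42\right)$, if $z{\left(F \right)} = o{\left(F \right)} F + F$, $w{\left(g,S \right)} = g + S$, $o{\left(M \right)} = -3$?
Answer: $-60$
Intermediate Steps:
$w{\left(g,S \right)} = S + g$
$z{\left(F \right)} = - 2 F$ ($z{\left(F \right)} = - 3 F + F = - 2 F$)
$m{\left(x,V \right)} = 4 + 2 V$ ($m{\left(x,V \right)} = - \left(-2\right) \left(2 + V\right) = - (-4 - 2 V) = 4 + 2 V$)
$24 + m{\left(5,-1 \right)} \left(-42\right) = 24 + \left(4 + 2 \left(-1\right)\right) \left(-42\right) = 24 + \left(4 - 2\right) \left(-42\right) = 24 + 2 \left(-42\right) = 24 - 84 = -60$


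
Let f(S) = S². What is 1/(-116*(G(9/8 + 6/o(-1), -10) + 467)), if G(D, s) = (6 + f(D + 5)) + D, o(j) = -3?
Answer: -16/907845 ≈ -1.7624e-5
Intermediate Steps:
G(D, s) = 6 + D + (5 + D)² (G(D, s) = (6 + (D + 5)²) + D = (6 + (5 + D)²) + D = 6 + D + (5 + D)²)
1/(-116*(G(9/8 + 6/o(-1), -10) + 467)) = 1/(-116*((6 + (9/8 + 6/(-3)) + (5 + (9/8 + 6/(-3)))²) + 467)) = 1/(-116*((6 + (9*(⅛) + 6*(-⅓)) + (5 + (9*(⅛) + 6*(-⅓)))²) + 467)) = 1/(-116*((6 + (9/8 - 2) + (5 + (9/8 - 2))²) + 467)) = 1/(-116*((6 - 7/8 + (5 - 7/8)²) + 467)) = 1/(-116*((6 - 7/8 + (33/8)²) + 467)) = 1/(-116*((6 - 7/8 + 1089/64) + 467)) = 1/(-116*(1417/64 + 467)) = 1/(-116*31305/64) = 1/(-907845/16) = -16/907845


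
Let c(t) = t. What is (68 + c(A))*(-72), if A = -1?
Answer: -4824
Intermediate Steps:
(68 + c(A))*(-72) = (68 - 1)*(-72) = 67*(-72) = -4824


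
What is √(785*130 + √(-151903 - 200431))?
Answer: √(102050 + I*√352334) ≈ 319.45 + 0.929*I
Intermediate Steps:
√(785*130 + √(-151903 - 200431)) = √(102050 + √(-352334)) = √(102050 + I*√352334)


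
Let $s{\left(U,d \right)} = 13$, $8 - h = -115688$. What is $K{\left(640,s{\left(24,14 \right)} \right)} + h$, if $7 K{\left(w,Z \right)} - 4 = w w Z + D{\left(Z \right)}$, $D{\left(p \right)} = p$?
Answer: $\frac{6134689}{7} \approx 8.7638 \cdot 10^{5}$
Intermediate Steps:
$h = 115696$ ($h = 8 - -115688 = 8 + 115688 = 115696$)
$K{\left(w,Z \right)} = \frac{4}{7} + \frac{Z}{7} + \frac{Z w^{2}}{7}$ ($K{\left(w,Z \right)} = \frac{4}{7} + \frac{w w Z + Z}{7} = \frac{4}{7} + \frac{w^{2} Z + Z}{7} = \frac{4}{7} + \frac{Z w^{2} + Z}{7} = \frac{4}{7} + \frac{Z + Z w^{2}}{7} = \frac{4}{7} + \left(\frac{Z}{7} + \frac{Z w^{2}}{7}\right) = \frac{4}{7} + \frac{Z}{7} + \frac{Z w^{2}}{7}$)
$K{\left(640,s{\left(24,14 \right)} \right)} + h = \left(\frac{4}{7} + \frac{1}{7} \cdot 13 + \frac{1}{7} \cdot 13 \cdot 640^{2}\right) + 115696 = \left(\frac{4}{7} + \frac{13}{7} + \frac{1}{7} \cdot 13 \cdot 409600\right) + 115696 = \left(\frac{4}{7} + \frac{13}{7} + \frac{5324800}{7}\right) + 115696 = \frac{5324817}{7} + 115696 = \frac{6134689}{7}$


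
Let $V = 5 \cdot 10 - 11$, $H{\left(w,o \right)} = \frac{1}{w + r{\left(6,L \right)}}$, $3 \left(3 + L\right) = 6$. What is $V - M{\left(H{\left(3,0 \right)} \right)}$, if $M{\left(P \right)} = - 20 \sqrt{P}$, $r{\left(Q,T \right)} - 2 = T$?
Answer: $49$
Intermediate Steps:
$L = -1$ ($L = -3 + \frac{1}{3} \cdot 6 = -3 + 2 = -1$)
$r{\left(Q,T \right)} = 2 + T$
$H{\left(w,o \right)} = \frac{1}{1 + w}$ ($H{\left(w,o \right)} = \frac{1}{w + \left(2 - 1\right)} = \frac{1}{w + 1} = \frac{1}{1 + w}$)
$V = 39$ ($V = 50 - 11 = 39$)
$V - M{\left(H{\left(3,0 \right)} \right)} = 39 - - 20 \sqrt{\frac{1}{1 + 3}} = 39 - - 20 \sqrt{\frac{1}{4}} = 39 - - \frac{20}{2} = 39 - \left(-20\right) \frac{1}{2} = 39 - -10 = 39 + 10 = 49$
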